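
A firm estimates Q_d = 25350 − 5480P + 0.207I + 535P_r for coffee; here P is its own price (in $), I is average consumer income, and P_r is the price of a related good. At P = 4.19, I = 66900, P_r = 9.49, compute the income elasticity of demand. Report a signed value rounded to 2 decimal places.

At the given values, Q_d = 25350 − 5480(4.19) + 0.207(66900) + 535(9.49) = 21314.25.
∂Q_d/∂I = 0.207.
E = (0.207) × (66900/21314.25) = 0.6497…

0.65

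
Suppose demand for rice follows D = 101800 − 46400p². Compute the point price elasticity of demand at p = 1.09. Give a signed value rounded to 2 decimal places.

dD/dp = −2·46400·p = -101152. At p = 1.09, D = 46672.16.
Ed = (dD/dp)·(p/D) = (-101152) × (1.09/46672.16) = -2.3623…

-2.36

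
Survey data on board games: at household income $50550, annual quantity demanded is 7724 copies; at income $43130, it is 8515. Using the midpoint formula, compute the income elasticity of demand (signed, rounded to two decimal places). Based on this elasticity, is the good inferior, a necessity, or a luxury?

%ΔQ = (8515 − 7724)/[( 7724 + 8515)/2] = 791/8119.5 = 0.097419…
%ΔIncome = (43130 − 50550)/[( 50550 + 43130)/2] = -7420/46840 = -0.158411…
E_income = (791/8119.5) / (-7420/46840) = -0.6149…
E_income < 0 ⇒ inferior good.

-0.61; inferior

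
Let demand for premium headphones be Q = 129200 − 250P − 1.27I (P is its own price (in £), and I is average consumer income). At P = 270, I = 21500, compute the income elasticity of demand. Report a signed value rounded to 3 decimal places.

-0.794

At the given values, Q = 129200 − 250(270) − 1.27(21500) = 34395.
∂Q/∂I = -1.27.
E = (-1.27) × (21500/34395) = -0.79386…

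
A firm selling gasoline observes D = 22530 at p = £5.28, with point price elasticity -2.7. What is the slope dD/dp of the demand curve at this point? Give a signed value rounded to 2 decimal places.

Ed = (dD/dp)·(p/D) ⇒ dD/dp = Ed·D/p = (-2.7)·22530/5.28 = -11521.0227…

-11521.02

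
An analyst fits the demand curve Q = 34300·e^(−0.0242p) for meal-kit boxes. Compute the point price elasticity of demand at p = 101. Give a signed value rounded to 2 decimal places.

dQ/dp = −0.0242·Q = -72.0455. At p = 101, Q = 2977.09.
Ed = (dQ/dp)·(p/Q) = (-72.0455) × (101/2977.09) = -2.4442

-2.44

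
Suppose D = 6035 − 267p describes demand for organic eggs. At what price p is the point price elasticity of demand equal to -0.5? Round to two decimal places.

7.53

Ed = −267p/(6035 − 267p). Set this equal to -0.5:
267p = 0.5·(6035 − 267p) ⇒ 267p(1 + 0.5) = 0.5·6035
p = 0.5·6035 / (267·1.5) = 7.5343…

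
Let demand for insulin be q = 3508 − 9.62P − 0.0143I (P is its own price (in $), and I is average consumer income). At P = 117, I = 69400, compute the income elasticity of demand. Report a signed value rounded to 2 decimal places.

At the given values, q = 3508 − 9.62(117) − 0.0143(69400) = 1390.04.
∂q/∂I = -0.0143.
E = (-0.0143) × (69400/1390.04) = -0.7139…

-0.71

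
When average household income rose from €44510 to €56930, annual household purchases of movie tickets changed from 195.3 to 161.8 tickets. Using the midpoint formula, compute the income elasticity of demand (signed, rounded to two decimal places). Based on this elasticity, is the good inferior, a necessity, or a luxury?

-0.77; inferior

%ΔQ = (161.8 − 195.3)/[( 195.3 + 161.8)/2] = -33.5/178.55 = -0.187622…
%ΔIncome = (56930 − 44510)/[( 44510 + 56930)/2] = 12420/50720 = 0.244873…
E_income = (-33.5/178.55) / (12420/50720) = -0.7662…
E_income < 0 ⇒ inferior good.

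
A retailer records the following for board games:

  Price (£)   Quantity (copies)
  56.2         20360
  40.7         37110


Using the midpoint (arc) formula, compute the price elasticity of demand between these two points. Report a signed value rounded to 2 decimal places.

-1.82

%ΔQ = (37110 − 20360) / [(20360 + 37110)/2] = 16750/28735 = 0.582912…
%ΔP = (40.7 − 56.2) / [(56.2 + 40.7)/2] = -15.5/48.45 = -0.319917…
Arc Ed = %ΔQ / %ΔP = (16750/28735) / (-15.5/48.45) = -1.8220…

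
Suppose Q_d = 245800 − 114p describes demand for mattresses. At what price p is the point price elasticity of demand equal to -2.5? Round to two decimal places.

1540.10

Ed = −114p/(245800 − 114p). Set this equal to -2.5:
114p = 2.5·(245800 − 114p) ⇒ 114p(1 + 2.5) = 2.5·245800
p = 2.5·245800 / (114·3.5) = 1540.1002…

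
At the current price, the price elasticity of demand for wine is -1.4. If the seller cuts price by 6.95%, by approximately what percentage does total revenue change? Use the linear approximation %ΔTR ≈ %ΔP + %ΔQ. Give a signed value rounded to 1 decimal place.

+2.8%

%ΔQ ≈ Ed × %ΔP = (-1.4) × (-6.95%) = +9.7300%
%ΔTR ≈ %ΔP + %ΔQ = (-6.95%) + (+9.7300%) = +2.7800%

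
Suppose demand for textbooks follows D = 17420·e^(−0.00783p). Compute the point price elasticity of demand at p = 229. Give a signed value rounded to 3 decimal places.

dD/dp = −0.00783·D = -22.7033. At p = 229, D = 2899.53.
Ed = (dD/dp)·(p/D) = (-22.7033) × (229/2899.53) = -1.79307

-1.793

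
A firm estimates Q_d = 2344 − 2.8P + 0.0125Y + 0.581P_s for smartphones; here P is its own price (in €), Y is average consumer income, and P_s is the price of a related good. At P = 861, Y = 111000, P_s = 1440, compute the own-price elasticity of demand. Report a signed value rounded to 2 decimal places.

-1.12

At the given values, Q_d = 2344 − 2.8(861) + 0.0125(111000) + 0.581(1440) = 2157.34.
∂Q_d/∂P = −2.8.
E = (-2.8) × (861/2157.34) = -1.1174…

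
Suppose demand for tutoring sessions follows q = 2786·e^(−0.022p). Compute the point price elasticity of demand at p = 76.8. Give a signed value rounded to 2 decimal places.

-1.69

dq/dp = −0.022·q = -11.3141. At p = 76.8, q = 514.277.
Ed = (dq/dp)·(p/q) = (-11.3141) × (76.8/514.277) = -1.6896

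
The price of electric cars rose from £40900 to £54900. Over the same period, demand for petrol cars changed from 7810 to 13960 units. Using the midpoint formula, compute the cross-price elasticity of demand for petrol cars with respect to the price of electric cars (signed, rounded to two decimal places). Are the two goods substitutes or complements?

1.93; substitutes

%ΔQ_{petrol cars} = (13960 − 7810)/avg = 6150/10885 = 0.564997…
%ΔP_{electric cars} = (54900 − 40900)/avg = 14000/47900 = 0.292275…
E_cross = (6150/10885) / (14000/47900) = 1.9330…
E_cross > 0 ⇒ the goods are substitutes.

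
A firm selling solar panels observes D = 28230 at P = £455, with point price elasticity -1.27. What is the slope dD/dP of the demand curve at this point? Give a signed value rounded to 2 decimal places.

-78.80

Ed = (dD/dP)·(P/D) ⇒ dD/dP = Ed·D/P = (-1.27)·28230/455 = -78.7958…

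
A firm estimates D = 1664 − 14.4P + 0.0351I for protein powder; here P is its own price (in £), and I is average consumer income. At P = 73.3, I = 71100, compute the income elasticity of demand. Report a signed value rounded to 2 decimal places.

0.80

At the given values, D = 1664 − 14.4(73.3) + 0.0351(71100) = 3104.09.
∂D/∂I = 0.0351.
E = (0.0351) × (71100/3104.09) = 0.8039…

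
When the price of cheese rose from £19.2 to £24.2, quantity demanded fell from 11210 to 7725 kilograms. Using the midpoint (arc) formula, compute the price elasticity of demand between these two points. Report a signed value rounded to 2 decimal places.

-1.60

%ΔQ = (7725 − 11210) / [(11210 + 7725)/2] = -3485/9467.5 = -0.368101…
%ΔP = (24.2 − 19.2) / [(19.2 + 24.2)/2] = 5/21.7 = 0.230414…
Arc Ed = %ΔQ / %ΔP = (-3485/9467.5) / (5/21.7) = -1.5975…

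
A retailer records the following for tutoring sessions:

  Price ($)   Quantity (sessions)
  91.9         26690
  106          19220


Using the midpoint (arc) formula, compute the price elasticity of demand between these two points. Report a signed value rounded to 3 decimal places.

-2.284

%ΔQ = (19220 − 26690) / [(26690 + 19220)/2] = -7470/22955 = -0.325419…
%ΔP = (106 − 91.9) / [(91.9 + 106)/2] = 14.1/98.95 = 0.142496…
Arc Ed = %ΔQ / %ΔP = (-7470/22955) / (14.1/98.95) = -2.28370…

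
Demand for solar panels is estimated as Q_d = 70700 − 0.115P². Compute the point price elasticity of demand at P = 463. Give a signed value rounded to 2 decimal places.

-1.07

dQ_d/dP = −2·0.115·P = -106.49. At P = 463, Q_d = 46047.565.
Ed = (dQ_d/dP)·(P/Q_d) = (-106.49) × (463/46047.565) = -1.0707…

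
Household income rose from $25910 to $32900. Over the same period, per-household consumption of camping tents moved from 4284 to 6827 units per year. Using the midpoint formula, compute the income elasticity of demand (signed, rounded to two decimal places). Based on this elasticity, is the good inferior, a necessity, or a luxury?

1.93; luxury

%ΔQ = (6827 − 4284)/[( 4284 + 6827)/2] = 2543/5555.5 = 0.457744…
%ΔIncome = (32900 − 25910)/[( 25910 + 32900)/2] = 6990/29405 = 0.237714…
E_income = (2543/5555.5) / (6990/29405) = 1.9256…
E_income > 1 ⇒ normal good, luxury.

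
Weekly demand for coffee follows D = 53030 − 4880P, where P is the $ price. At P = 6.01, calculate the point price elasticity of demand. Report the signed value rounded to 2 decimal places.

-1.24

dD/dP = −4880. At P = 6.01, D = 53030 − 4880(6.01) = 23701.2.
Ed = (dD/dP)·(P/D) = −4880 × (6.01/23701.2) = -1.2374…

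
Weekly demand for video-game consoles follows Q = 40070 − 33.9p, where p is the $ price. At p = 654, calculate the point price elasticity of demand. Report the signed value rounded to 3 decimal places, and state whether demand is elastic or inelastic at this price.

-1.239; elastic

dQ/dp = −33.9. At p = 654, Q = 40070 − 33.9(654) = 17899.4.
Ed = (dQ/dp)·(p/Q) = −33.9 × (654/17899.4) = -1.23862…
|Ed| = 1.239 > 1, so demand is elastic.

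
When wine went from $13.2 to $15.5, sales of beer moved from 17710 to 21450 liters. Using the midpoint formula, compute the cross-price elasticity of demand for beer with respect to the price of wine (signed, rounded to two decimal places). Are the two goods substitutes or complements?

1.19; substitutes

%ΔQ_{beer} = (21450 − 17710)/avg = 3740/19580 = 0.191011…
%ΔP_{wine} = (15.5 − 13.2)/avg = 2.3/14.35 = 0.160278…
E_cross = (3740/19580) / (2.3/14.35) = 1.1917…
E_cross > 0 ⇒ the goods are substitutes.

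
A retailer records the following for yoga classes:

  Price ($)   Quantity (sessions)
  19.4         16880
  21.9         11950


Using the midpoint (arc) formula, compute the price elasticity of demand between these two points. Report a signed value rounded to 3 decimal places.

-2.825

%ΔQ = (11950 − 16880) / [(16880 + 11950)/2] = -4930/14415 = -0.342004…
%ΔP = (21.9 − 19.4) / [(19.4 + 21.9)/2] = 2.5/20.65 = 0.121065…
Arc Ed = %ΔQ / %ΔP = (-4930/14415) / (2.5/20.65) = -2.82496…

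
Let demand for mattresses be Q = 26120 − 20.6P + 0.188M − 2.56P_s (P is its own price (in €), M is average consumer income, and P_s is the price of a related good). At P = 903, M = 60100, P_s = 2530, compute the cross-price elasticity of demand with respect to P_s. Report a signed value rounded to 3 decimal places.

At the given values, Q = 26120 − 20.6(903) + 0.188(60100) − 2.56(2530) = 12340.2.
∂Q/∂P_s = -2.56.
E = (-2.56) × (2530/12340.2) = -0.52485…

-0.525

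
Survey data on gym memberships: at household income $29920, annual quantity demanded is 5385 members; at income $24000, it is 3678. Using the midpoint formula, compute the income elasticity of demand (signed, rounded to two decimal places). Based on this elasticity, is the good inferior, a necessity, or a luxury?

%ΔQ = (3678 − 5385)/[( 5385 + 3678)/2] = -1707/4531.5 = -0.376696…
%ΔIncome = (24000 − 29920)/[( 29920 + 24000)/2] = -5920/26960 = -0.219584…
E_income = (-1707/4531.5) / (-5920/26960) = 1.7154…
E_income > 1 ⇒ normal good, luxury.

1.72; luxury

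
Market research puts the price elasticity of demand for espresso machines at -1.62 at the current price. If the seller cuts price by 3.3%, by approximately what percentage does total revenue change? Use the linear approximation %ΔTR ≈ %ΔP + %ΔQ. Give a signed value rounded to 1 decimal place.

%ΔQ ≈ Ed × %ΔP = (-1.62) × (-3.3%) = +5.3460%
%ΔTR ≈ %ΔP + %ΔQ = (-3.3%) + (+5.3460%) = +2.0460%

+2.0%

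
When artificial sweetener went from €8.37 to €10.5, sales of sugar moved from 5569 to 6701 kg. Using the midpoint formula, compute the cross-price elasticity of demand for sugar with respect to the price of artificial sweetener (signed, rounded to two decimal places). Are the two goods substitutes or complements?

0.82; substitutes

%ΔQ_{sugar} = (6701 − 5569)/avg = 1132/6135 = 0.184515…
%ΔP_{artificial sweetener} = (10.5 − 8.37)/avg = 2.13/9.435 = 0.225755…
E_cross = (1132/6135) / (2.13/9.435) = 0.8173…
E_cross > 0 ⇒ the goods are substitutes.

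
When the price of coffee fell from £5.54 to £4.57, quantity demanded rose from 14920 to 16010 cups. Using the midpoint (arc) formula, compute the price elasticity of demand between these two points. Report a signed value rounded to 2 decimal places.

%ΔQ = (16010 − 14920) / [(14920 + 16010)/2] = 1090/15465 = 0.070481…
%ΔP = (4.57 − 5.54) / [(5.54 + 4.57)/2] = -0.97/5.055 = -0.191889…
Arc Ed = %ΔQ / %ΔP = (1090/15465) / (-0.97/5.055) = -0.3673…

-0.37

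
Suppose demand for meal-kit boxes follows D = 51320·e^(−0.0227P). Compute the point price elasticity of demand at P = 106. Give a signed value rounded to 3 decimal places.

dD/dP = −0.0227·D = -105.03. At P = 106, D = 4626.87.
Ed = (dD/dP)·(P/D) = (-105.03) × (106/4626.87) = -2.4062

-2.406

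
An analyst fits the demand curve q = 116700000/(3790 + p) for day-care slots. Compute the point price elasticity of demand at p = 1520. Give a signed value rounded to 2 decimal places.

dq/dp = −116700000/(3790 + p)² = -4.13887. At p = 1520, q = 21977.4.
Ed = (dq/dp)·(p/q) = (-4.13887) × (1520/21977.4) = -0.2862…

-0.29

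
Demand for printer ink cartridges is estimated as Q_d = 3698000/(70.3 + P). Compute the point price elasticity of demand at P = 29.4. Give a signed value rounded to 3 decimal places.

dQ_d/dP = −3698000/(70.3 + P)² = -372.029. At P = 29.4, Q_d = 37091.3.
Ed = (dQ_d/dP)·(P/Q_d) = (-372.029) × (29.4/37091.3) = -0.29488…

-0.295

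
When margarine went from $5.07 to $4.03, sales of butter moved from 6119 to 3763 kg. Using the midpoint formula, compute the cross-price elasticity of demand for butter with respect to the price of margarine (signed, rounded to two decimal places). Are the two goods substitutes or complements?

2.09; substitutes

%ΔQ_{butter} = (3763 − 6119)/avg = -2356/4941 = -0.476826…
%ΔP_{margarine} = (4.03 − 5.07)/avg = -1.04/4.55 = -0.228571…
E_cross = (-2356/4941) / (-1.04/4.55) = 2.0861…
E_cross > 0 ⇒ the goods are substitutes.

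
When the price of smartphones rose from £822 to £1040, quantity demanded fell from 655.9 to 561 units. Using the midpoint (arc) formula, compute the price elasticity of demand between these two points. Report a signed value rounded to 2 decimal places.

%ΔQ = (561 − 655.9) / [(655.9 + 561)/2] = -94.9/608.45 = -0.155970…
%ΔP = (1040 − 822) / [(822 + 1040)/2] = 218/931 = 0.234156…
Arc Ed = %ΔQ / %ΔP = (-94.9/608.45) / (218/931) = -0.6660…

-0.67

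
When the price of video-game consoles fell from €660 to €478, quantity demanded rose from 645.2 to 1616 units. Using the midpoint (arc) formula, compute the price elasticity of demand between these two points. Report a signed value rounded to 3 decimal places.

-2.684

%ΔQ = (1616 − 645.2) / [(645.2 + 1616)/2] = 970.8/1130.6 = 0.858659…
%ΔP = (478 − 660) / [(660 + 478)/2] = -182/569 = -0.319859…
Arc Ed = %ΔQ / %ΔP = (970.8/1130.6) / (-182/569) = -2.68448…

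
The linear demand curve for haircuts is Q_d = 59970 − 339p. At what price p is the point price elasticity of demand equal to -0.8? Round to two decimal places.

Ed = −339p/(59970 − 339p). Set this equal to -0.8:
339p = 0.8·(59970 − 339p) ⇒ 339p(1 + 0.8) = 0.8·59970
p = 0.8·59970 / (339·1.8) = 78.6234…

78.62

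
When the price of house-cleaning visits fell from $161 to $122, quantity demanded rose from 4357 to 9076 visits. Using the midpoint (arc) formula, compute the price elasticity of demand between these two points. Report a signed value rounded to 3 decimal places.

%ΔQ = (9076 − 4357) / [(4357 + 9076)/2] = 4719/6716.5 = 0.702598…
%ΔP = (122 − 161) / [(161 + 122)/2] = -39/141.5 = -0.275618…
Arc Ed = %ΔQ / %ΔP = (4719/6716.5) / (-39/141.5) = -2.54916…

-2.549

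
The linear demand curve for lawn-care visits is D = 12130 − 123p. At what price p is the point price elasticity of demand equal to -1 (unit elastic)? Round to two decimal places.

49.31

Ed = −123p/(12130 − 123p). Set this equal to -1:
123p = 1·(12130 − 123p) ⇒ 123p(1 + 1) = 1·12130
p = 1·12130 / (123·2) = 49.3089…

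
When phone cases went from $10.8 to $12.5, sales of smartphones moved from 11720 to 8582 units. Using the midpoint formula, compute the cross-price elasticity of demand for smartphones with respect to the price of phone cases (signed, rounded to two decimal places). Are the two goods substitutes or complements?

-2.12; complements

%ΔQ_{smartphones} = (8582 − 11720)/avg = -3138/10151 = -0.309132…
%ΔP_{phone cases} = (12.5 − 10.8)/avg = 1.7/11.65 = 0.145922…
E_cross = (-3138/10151) / (1.7/11.65) = -2.1184…
E_cross < 0 ⇒ the goods are complements.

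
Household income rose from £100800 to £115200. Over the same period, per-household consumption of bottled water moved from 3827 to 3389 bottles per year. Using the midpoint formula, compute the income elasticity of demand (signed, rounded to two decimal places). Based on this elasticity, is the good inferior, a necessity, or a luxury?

-0.91; inferior

%ΔQ = (3389 − 3827)/[( 3827 + 3389)/2] = -438/3608 = -0.121396…
%ΔIncome = (115200 − 100800)/[( 100800 + 115200)/2] = 14400/108000 = 0.133333…
E_income = (-438/3608) / (14400/108000) = -0.9104…
E_income < 0 ⇒ inferior good.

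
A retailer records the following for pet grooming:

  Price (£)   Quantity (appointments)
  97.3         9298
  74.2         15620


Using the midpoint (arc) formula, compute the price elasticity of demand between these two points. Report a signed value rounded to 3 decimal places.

-1.884

%ΔQ = (15620 − 9298) / [(9298 + 15620)/2] = 6322/12459 = 0.507424…
%ΔP = (74.2 − 97.3) / [(97.3 + 74.2)/2] = -23.1/85.75 = -0.269387…
Arc Ed = %ΔQ / %ΔP = (6322/12459) / (-23.1/85.75) = -1.88362…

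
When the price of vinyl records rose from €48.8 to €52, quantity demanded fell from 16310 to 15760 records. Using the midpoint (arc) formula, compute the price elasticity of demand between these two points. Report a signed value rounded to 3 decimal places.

%ΔQ = (15760 − 16310) / [(16310 + 15760)/2] = -550/16035 = -0.034299…
%ΔP = (52 − 48.8) / [(48.8 + 52)/2] = 3.2/50.4 = 0.063492…
Arc Ed = %ΔQ / %ΔP = (-550/16035) / (3.2/50.4) = -0.54022…

-0.540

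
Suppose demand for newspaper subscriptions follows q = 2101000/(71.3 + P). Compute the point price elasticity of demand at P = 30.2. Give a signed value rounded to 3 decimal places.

-0.298

dq/dP = −2101000/(71.3 + P)² = -203.936. At P = 30.2, q = 20699.5.
Ed = (dq/dP)·(P/q) = (-203.936) × (30.2/20699.5) = -0.29753…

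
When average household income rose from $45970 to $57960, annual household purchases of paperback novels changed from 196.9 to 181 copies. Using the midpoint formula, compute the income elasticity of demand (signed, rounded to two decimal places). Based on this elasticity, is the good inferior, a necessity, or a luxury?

%ΔQ = (181 − 196.9)/[( 196.9 + 181)/2] = -15.9/188.95 = -0.084149…
%ΔIncome = (57960 − 45970)/[( 45970 + 57960)/2] = 11990/51965 = 0.230732…
E_income = (-15.9/188.95) / (11990/51965) = -0.3647…
E_income < 0 ⇒ inferior good.

-0.36; inferior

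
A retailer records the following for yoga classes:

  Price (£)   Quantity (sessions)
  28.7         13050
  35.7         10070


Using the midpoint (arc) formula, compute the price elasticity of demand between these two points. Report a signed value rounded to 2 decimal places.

-1.19

%ΔQ = (10070 − 13050) / [(13050 + 10070)/2] = -2980/11560 = -0.257785…
%ΔP = (35.7 − 28.7) / [(28.7 + 35.7)/2] = 7/32.2 = 0.217391…
Arc Ed = %ΔQ / %ΔP = (-2980/11560) / (7/32.2) = -1.1858…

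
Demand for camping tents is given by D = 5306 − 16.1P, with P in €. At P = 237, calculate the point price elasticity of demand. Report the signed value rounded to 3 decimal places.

-2.560

dD/dP = −16.1. At P = 237, D = 5306 − 16.1(237) = 1490.3.
Ed = (dD/dP)·(P/D) = −16.1 × (237/1490.3) = -2.56035…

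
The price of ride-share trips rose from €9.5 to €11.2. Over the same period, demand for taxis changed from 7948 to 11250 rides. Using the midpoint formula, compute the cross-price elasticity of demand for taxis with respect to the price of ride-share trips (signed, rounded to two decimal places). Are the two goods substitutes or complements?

2.09; substitutes

%ΔQ_{taxis} = (11250 − 7948)/avg = 3302/9599 = 0.343994…
%ΔP_{ride-share trips} = (11.2 − 9.5)/avg = 1.7/10.35 = 0.164251…
E_cross = (3302/9599) / (1.7/10.35) = 2.0943…
E_cross > 0 ⇒ the goods are substitutes.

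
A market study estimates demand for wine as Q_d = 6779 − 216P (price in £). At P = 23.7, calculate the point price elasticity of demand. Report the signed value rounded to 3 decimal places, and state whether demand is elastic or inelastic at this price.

-3.084; elastic

dQ_d/dP = −216. At P = 23.7, Q_d = 6779 − 216(23.7) = 1659.8.
Ed = (dQ_d/dP)·(P/Q_d) = −216 × (23.7/1659.8) = -3.08422…
|Ed| = 3.084 > 1, so demand is elastic.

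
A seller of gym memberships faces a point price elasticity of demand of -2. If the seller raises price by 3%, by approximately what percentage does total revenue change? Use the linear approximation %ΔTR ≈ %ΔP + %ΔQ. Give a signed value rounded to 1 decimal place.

-3.0%

%ΔQ ≈ Ed × %ΔP = (-2) × (+3%) = -6.0000%
%ΔTR ≈ %ΔP + %ΔQ = (+3%) + (-6.0000%) = -3.0000%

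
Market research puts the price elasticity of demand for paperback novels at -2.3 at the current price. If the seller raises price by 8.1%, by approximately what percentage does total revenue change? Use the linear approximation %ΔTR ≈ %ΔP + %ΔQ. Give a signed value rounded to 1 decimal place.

-10.5%

%ΔQ ≈ Ed × %ΔP = (-2.3) × (+8.1%) = -18.6300%
%ΔTR ≈ %ΔP + %ΔQ = (+8.1%) + (-18.6300%) = -10.5300%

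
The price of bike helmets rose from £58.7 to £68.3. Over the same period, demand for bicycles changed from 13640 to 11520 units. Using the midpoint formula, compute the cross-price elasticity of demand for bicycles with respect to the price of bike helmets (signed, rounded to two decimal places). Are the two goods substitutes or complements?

-1.11; complements

%ΔQ_{bicycles} = (11520 − 13640)/avg = -2120/12580 = -0.168521…
%ΔP_{bike helmets} = (68.3 − 58.7)/avg = 9.6/63.5 = 0.151181…
E_cross = (-2120/12580) / (9.6/63.5) = -1.1146…
E_cross < 0 ⇒ the goods are complements.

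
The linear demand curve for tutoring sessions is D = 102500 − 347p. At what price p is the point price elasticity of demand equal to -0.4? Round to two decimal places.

84.40

Ed = −347p/(102500 − 347p). Set this equal to -0.4:
347p = 0.4·(102500 − 347p) ⇒ 347p(1 + 0.4) = 0.4·102500
p = 0.4·102500 / (347·1.4) = 84.3968…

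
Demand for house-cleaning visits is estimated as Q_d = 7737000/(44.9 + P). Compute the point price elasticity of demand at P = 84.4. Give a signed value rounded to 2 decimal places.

-0.65

dQ_d/dP = −7737000/(44.9 + P)² = -462.781. At P = 84.4, Q_d = 59837.6.
Ed = (dQ_d/dP)·(P/Q_d) = (-462.781) × (84.4/59837.6) = -0.6527…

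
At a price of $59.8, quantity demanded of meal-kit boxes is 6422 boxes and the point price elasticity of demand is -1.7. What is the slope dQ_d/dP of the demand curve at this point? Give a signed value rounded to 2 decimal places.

Ed = (dQ_d/dP)·(P/Q_d) ⇒ dQ_d/dP = Ed·Q_d/P = (-1.7)·6422/59.8 = -182.5652…

-182.57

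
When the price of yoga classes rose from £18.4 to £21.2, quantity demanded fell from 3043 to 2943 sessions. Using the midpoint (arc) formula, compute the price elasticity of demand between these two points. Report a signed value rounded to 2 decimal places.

%ΔQ = (2943 − 3043) / [(3043 + 2943)/2] = -100/2993 = -0.033411…
%ΔP = (21.2 − 18.4) / [(18.4 + 21.2)/2] = 2.8/19.8 = 0.141414…
Arc Ed = %ΔQ / %ΔP = (-100/2993) / (2.8/19.8) = -0.2362…

-0.24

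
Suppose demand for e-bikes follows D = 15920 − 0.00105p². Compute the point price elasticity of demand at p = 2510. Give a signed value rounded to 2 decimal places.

-1.42

dD/dp = −2·0.00105·p = -5.271. At p = 2510, D = 9304.895.
Ed = (dD/dp)·(p/D) = (-5.271) × (2510/9304.895) = -1.4218…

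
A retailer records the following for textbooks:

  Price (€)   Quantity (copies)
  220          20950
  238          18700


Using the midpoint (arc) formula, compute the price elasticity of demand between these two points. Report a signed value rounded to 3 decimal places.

-1.444

%ΔQ = (18700 − 20950) / [(20950 + 18700)/2] = -2250/19825 = -0.113493…
%ΔP = (238 − 220) / [(220 + 238)/2] = 18/229 = 0.078602…
Arc Ed = %ΔQ / %ΔP = (-2250/19825) / (18/229) = -1.44388…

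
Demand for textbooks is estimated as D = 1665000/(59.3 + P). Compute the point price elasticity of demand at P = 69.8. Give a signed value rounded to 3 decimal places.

-0.541

dD/dP = −1665000/(59.3 + P)² = -99.8991. At P = 69.8, D = 12897.
Ed = (dD/dP)·(P/D) = (-99.8991) × (69.8/12897) = -0.54066…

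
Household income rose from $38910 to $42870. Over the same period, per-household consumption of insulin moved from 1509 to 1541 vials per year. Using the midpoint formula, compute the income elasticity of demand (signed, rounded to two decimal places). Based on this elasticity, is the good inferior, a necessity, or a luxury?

%ΔQ = (1541 − 1509)/[( 1509 + 1541)/2] = 32/1525 = 0.020983…
%ΔIncome = (42870 − 38910)/[( 38910 + 42870)/2] = 3960/40890 = 0.096845…
E_income = (32/1525) / (3960/40890) = 0.2166…
0 < E_income < 1 ⇒ normal good, necessity.

0.22; necessity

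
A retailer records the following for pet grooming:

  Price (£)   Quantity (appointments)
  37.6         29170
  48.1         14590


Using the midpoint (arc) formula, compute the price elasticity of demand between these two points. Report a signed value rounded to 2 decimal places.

%ΔQ = (14590 − 29170) / [(29170 + 14590)/2] = -14580/21880 = -0.666361…
%ΔP = (48.1 − 37.6) / [(37.6 + 48.1)/2] = 10.5/42.85 = 0.245040…
Arc Ed = %ΔQ / %ΔP = (-14580/21880) / (10.5/42.85) = -2.7193…

-2.72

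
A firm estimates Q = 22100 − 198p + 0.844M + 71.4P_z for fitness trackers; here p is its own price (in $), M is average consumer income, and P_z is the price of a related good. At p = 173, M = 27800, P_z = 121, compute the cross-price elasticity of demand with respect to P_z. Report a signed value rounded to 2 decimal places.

At the given values, Q = 22100 − 198(173) + 0.844(27800) + 71.4(121) = 19948.6.
∂Q/∂P_z = 71.4.
E = (71.4) × (121/19948.6) = 0.4330…

0.43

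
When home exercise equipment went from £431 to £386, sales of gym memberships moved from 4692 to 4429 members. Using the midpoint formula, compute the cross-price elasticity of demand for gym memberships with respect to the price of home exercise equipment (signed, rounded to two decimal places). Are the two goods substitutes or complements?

0.52; substitutes

%ΔQ_{gym memberships} = (4429 − 4692)/avg = -263/4560.5 = -0.057669…
%ΔP_{home exercise equipment} = (386 − 431)/avg = -45/408.5 = -0.110159…
E_cross = (-263/4560.5) / (-45/408.5) = 0.5235…
E_cross > 0 ⇒ the goods are substitutes.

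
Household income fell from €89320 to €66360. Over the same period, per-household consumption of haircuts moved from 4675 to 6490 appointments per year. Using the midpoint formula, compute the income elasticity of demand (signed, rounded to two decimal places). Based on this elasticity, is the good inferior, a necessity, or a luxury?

%ΔQ = (6490 − 4675)/[( 4675 + 6490)/2] = 1815/5582.5 = 0.325123…
%ΔIncome = (66360 − 89320)/[( 89320 + 66360)/2] = -22960/77840 = -0.294964…
E_income = (1815/5582.5) / (-22960/77840) = -1.1022…
E_income < 0 ⇒ inferior good.

-1.10; inferior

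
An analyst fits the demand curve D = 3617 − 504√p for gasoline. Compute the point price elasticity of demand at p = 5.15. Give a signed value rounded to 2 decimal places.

dD/dp = −504/(2√p) = -111.044. At p = 5.15, D = 2473.24.
Ed = (dD/dp)·(p/D) = (-111.044) × (5.15/2473.24) = -0.2312…

-0.23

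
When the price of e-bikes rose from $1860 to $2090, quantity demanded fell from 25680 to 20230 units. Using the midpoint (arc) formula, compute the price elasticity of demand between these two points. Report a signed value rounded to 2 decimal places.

-2.04

%ΔQ = (20230 − 25680) / [(25680 + 20230)/2] = -5450/22955 = -0.237421…
%ΔP = (2090 − 1860) / [(1860 + 2090)/2] = 230/1975 = 0.116455…
Arc Ed = %ΔQ / %ΔP = (-5450/22955) / (230/1975) = -2.0387…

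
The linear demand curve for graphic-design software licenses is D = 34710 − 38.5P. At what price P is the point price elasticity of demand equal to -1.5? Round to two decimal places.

Ed = −38.5P/(34710 − 38.5P). Set this equal to -1.5:
38.5P = 1.5·(34710 − 38.5P) ⇒ 38.5P(1 + 1.5) = 1.5·34710
P = 1.5·34710 / (38.5·2.5) = 540.9350…

540.94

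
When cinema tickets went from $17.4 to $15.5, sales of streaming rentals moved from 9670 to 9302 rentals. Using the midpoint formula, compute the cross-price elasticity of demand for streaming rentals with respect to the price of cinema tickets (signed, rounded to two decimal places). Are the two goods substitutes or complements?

%ΔQ_{streaming rentals} = (9302 − 9670)/avg = -368/9486 = -0.038794…
%ΔP_{cinema tickets} = (15.5 − 17.4)/avg = -1.9/16.45 = -0.115501…
E_cross = (-368/9486) / (-1.9/16.45) = 0.3358…
E_cross > 0 ⇒ the goods are substitutes.

0.34; substitutes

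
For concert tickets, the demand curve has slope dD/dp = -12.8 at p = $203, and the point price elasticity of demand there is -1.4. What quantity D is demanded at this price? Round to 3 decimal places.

1856.000

Ed = (dD/dp)·(p/D) ⇒ D = (dD/dp)·p/Ed = (-12.8)·203/(-1.4) = 1856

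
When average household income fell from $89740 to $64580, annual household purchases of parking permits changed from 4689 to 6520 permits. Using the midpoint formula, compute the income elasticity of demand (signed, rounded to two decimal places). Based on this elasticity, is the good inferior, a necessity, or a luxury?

%ΔQ = (6520 − 4689)/[( 4689 + 6520)/2] = 1831/5604.5 = 0.326701…
%ΔIncome = (64580 − 89740)/[( 89740 + 64580)/2] = -25160/77160 = -0.326075…
E_income = (1831/5604.5) / (-25160/77160) = -1.0019…
E_income < 0 ⇒ inferior good.

-1.00; inferior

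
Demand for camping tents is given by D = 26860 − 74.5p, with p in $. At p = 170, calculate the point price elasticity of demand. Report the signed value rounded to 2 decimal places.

-0.89

dD/dp = −74.5. At p = 170, D = 26860 − 74.5(170) = 14195.
Ed = (dD/dp)·(p/D) = −74.5 × (170/14195) = -0.8922…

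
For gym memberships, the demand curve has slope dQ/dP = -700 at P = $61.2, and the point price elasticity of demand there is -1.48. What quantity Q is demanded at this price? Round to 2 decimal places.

28945.95

Ed = (dQ/dP)·(P/Q) ⇒ Q = (dQ/dP)·P/Ed = (-700)·61.2/(-1.48) = 28945.9459…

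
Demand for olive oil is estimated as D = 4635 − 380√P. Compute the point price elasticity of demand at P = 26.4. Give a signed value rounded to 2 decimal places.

dD/dP = −380/(2√P) = -36.9787. At P = 26.4, D = 2682.52.
Ed = (dD/dP)·(P/D) = (-36.9787) × (26.4/2682.52) = -0.3639…

-0.36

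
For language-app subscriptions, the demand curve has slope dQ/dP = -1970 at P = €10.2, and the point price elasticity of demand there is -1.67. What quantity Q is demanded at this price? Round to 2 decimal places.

12032.34

Ed = (dQ/dP)·(P/Q) ⇒ Q = (dQ/dP)·P/Ed = (-1970)·10.2/(-1.67) = 12032.3353…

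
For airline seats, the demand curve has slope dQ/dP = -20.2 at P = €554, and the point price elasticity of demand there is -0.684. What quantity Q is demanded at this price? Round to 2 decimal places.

Ed = (dQ/dP)·(P/Q) ⇒ Q = (dQ/dP)·P/Ed = (-20.2)·554/(-0.684) = 16360.8187…

16360.82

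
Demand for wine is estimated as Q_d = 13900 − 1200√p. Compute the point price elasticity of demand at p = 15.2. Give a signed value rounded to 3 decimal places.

dQ_d/dp = −1200/(2√p) = -153.897. At p = 15.2, Q_d = 9221.54.
Ed = (dQ_d/dp)·(p/Q_d) = (-153.897) × (15.2/9221.54) = -0.25367…

-0.254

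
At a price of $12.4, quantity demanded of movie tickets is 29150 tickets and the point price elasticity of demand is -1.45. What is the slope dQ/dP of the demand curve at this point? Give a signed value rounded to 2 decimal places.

-3408.67

Ed = (dQ/dP)·(P/Q) ⇒ dQ/dP = Ed·Q/P = (-1.45)·29150/12.4 = -3408.6693…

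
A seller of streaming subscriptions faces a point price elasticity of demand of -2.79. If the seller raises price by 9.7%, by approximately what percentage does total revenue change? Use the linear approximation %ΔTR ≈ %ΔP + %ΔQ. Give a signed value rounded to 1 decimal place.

-17.4%

%ΔQ ≈ Ed × %ΔP = (-2.79) × (+9.7%) = -27.0630%
%ΔTR ≈ %ΔP + %ΔQ = (+9.7%) + (-27.0630%) = -17.3630%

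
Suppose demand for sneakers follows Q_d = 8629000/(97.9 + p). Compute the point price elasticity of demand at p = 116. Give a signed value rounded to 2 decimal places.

dQ_d/dp = −8629000/(97.9 + p)² = -188.599. At p = 116, Q_d = 40341.3.
Ed = (dQ_d/dp)·(p/Q_d) = (-188.599) × (116/40341.3) = -0.5423…

-0.54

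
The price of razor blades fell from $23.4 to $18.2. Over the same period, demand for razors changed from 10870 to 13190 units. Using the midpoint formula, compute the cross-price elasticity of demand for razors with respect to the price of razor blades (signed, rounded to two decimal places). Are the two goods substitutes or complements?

%ΔQ_{razors} = (13190 − 10870)/avg = 2320/12030 = 0.192851…
%ΔP_{razor blades} = (18.2 − 23.4)/avg = -5.2/20.8 = -0.25
E_cross = (2320/12030) / (-5.2/20.8) = -0.7714…
E_cross < 0 ⇒ the goods are complements.

-0.77; complements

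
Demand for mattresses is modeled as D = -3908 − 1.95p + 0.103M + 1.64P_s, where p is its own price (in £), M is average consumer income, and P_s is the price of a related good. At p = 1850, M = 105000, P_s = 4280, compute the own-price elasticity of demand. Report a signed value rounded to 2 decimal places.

-0.35

At the given values, D = -3908 − 1.95(1850) + 0.103(105000) + 1.64(4280) = 10318.7.
∂D/∂p = −1.95.
E = (-1.95) × (1850/10318.7) = -0.3496…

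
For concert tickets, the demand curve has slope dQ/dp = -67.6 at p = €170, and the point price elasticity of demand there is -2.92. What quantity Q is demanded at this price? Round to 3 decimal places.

3935.616

Ed = (dQ/dp)·(p/Q) ⇒ Q = (dQ/dp)·p/Ed = (-67.6)·170/(-2.92) = 3935.61643…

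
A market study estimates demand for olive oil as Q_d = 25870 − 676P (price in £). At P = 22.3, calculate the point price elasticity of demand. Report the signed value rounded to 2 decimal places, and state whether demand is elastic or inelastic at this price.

dQ_d/dP = −676. At P = 22.3, Q_d = 25870 − 676(22.3) = 10795.2.
Ed = (dQ_d/dP)·(P/Q_d) = −676 × (22.3/10795.2) = -1.3964…
|Ed| = 1.40 > 1, so demand is elastic.

-1.40; elastic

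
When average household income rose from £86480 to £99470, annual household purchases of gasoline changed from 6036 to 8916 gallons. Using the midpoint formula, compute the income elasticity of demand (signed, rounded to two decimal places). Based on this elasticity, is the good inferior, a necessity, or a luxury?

2.76; luxury

%ΔQ = (8916 − 6036)/[( 6036 + 8916)/2] = 2880/7476 = 0.385232…
%ΔIncome = (99470 − 86480)/[( 86480 + 99470)/2] = 12990/92975 = 0.139714…
E_income = (2880/7476) / (12990/92975) = 2.7572…
E_income > 1 ⇒ normal good, luxury.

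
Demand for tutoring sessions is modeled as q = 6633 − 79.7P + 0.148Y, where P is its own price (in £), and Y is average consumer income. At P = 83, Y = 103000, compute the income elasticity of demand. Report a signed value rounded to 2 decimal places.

1.00

At the given values, q = 6633 − 79.7(83) + 0.148(103000) = 15261.9.
∂q/∂Y = 0.148.
E = (0.148) × (103000/15261.9) = 0.9988…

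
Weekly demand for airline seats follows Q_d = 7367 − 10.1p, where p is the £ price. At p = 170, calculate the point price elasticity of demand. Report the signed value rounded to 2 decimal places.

dQ_d/dp = −10.1. At p = 170, Q_d = 7367 − 10.1(170) = 5650.
Ed = (dQ_d/dp)·(p/Q_d) = −10.1 × (170/5650) = -0.3038…

-0.30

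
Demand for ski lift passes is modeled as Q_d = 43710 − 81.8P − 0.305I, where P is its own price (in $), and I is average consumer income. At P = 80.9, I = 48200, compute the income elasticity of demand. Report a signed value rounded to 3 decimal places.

At the given values, Q_d = 43710 − 81.8(80.9) − 0.305(48200) = 22391.38.
∂Q_d/∂I = -0.305.
E = (-0.305) × (48200/22391.38) = -0.65654…

-0.657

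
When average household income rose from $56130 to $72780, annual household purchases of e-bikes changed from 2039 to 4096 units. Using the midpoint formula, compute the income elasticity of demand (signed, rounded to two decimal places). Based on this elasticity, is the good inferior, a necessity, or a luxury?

2.60; luxury

%ΔQ = (4096 − 2039)/[( 2039 + 4096)/2] = 2057/3067.5 = 0.670578…
%ΔIncome = (72780 − 56130)/[( 56130 + 72780)/2] = 16650/64455 = 0.258319…
E_income = (2057/3067.5) / (16650/64455) = 2.5959…
E_income > 1 ⇒ normal good, luxury.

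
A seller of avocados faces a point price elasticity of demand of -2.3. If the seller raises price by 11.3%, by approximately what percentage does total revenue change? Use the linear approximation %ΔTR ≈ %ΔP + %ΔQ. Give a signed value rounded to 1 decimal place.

%ΔQ ≈ Ed × %ΔP = (-2.3) × (+11.3%) = -25.9900%
%ΔTR ≈ %ΔP + %ΔQ = (+11.3%) + (-25.9900%) = -14.6900%

-14.7%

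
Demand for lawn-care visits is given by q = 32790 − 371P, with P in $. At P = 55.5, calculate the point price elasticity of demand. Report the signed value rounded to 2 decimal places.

-1.69

dq/dP = −371. At P = 55.5, q = 32790 − 371(55.5) = 12199.5.
Ed = (dq/dP)·(P/q) = −371 × (55.5/12199.5) = -1.6878…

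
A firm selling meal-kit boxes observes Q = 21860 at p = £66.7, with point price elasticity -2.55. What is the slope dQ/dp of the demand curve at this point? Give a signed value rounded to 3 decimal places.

-835.727

Ed = (dQ/dp)·(p/Q) ⇒ dQ/dp = Ed·Q/p = (-2.55)·21860/66.7 = -835.72713…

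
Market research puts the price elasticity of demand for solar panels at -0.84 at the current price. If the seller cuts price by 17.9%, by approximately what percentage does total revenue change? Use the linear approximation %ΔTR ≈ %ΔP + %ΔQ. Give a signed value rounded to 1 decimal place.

-2.9%

%ΔQ ≈ Ed × %ΔP = (-0.84) × (-17.9%) = +15.0360%
%ΔTR ≈ %ΔP + %ΔQ = (-17.9%) + (+15.0360%) = -2.8640%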